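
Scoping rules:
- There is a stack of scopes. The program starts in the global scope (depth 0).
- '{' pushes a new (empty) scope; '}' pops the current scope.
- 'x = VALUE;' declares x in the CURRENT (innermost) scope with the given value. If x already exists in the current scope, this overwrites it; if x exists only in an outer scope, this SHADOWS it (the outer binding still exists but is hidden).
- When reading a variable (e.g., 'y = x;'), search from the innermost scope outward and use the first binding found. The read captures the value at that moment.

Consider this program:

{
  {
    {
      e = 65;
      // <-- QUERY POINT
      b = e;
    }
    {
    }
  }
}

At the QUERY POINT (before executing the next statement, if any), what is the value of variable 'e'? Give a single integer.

Step 1: enter scope (depth=1)
Step 2: enter scope (depth=2)
Step 3: enter scope (depth=3)
Step 4: declare e=65 at depth 3
Visible at query point: e=65

Answer: 65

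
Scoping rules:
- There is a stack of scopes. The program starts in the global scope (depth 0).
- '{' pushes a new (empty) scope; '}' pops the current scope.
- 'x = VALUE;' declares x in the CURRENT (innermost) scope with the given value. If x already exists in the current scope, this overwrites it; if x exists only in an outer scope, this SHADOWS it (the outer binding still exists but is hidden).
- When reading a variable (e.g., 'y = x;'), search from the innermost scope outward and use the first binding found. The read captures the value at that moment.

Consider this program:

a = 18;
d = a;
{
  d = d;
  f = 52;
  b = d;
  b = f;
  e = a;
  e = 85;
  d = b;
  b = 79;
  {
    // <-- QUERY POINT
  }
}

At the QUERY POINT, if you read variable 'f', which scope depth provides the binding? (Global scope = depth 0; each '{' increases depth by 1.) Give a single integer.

Step 1: declare a=18 at depth 0
Step 2: declare d=(read a)=18 at depth 0
Step 3: enter scope (depth=1)
Step 4: declare d=(read d)=18 at depth 1
Step 5: declare f=52 at depth 1
Step 6: declare b=(read d)=18 at depth 1
Step 7: declare b=(read f)=52 at depth 1
Step 8: declare e=(read a)=18 at depth 1
Step 9: declare e=85 at depth 1
Step 10: declare d=(read b)=52 at depth 1
Step 11: declare b=79 at depth 1
Step 12: enter scope (depth=2)
Visible at query point: a=18 b=79 d=52 e=85 f=52

Answer: 1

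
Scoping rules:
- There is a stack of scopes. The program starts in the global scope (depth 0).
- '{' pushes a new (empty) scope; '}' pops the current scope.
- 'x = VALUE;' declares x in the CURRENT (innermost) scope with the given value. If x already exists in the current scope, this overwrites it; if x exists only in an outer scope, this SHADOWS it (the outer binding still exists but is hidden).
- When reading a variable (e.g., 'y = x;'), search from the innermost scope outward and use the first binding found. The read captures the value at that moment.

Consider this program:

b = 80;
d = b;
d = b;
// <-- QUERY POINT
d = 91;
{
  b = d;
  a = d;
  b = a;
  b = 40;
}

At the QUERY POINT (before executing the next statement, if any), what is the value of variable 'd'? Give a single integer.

Answer: 80

Derivation:
Step 1: declare b=80 at depth 0
Step 2: declare d=(read b)=80 at depth 0
Step 3: declare d=(read b)=80 at depth 0
Visible at query point: b=80 d=80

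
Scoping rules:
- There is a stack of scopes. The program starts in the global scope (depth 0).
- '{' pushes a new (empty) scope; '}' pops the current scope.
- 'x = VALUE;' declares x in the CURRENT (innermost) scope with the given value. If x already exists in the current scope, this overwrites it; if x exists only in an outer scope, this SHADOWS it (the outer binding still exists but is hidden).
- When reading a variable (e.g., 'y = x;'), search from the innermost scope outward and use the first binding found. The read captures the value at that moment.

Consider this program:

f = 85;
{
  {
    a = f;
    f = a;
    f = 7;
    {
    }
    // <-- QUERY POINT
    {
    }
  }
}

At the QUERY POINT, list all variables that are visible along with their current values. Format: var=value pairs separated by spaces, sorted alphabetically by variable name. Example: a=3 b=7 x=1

Step 1: declare f=85 at depth 0
Step 2: enter scope (depth=1)
Step 3: enter scope (depth=2)
Step 4: declare a=(read f)=85 at depth 2
Step 5: declare f=(read a)=85 at depth 2
Step 6: declare f=7 at depth 2
Step 7: enter scope (depth=3)
Step 8: exit scope (depth=2)
Visible at query point: a=85 f=7

Answer: a=85 f=7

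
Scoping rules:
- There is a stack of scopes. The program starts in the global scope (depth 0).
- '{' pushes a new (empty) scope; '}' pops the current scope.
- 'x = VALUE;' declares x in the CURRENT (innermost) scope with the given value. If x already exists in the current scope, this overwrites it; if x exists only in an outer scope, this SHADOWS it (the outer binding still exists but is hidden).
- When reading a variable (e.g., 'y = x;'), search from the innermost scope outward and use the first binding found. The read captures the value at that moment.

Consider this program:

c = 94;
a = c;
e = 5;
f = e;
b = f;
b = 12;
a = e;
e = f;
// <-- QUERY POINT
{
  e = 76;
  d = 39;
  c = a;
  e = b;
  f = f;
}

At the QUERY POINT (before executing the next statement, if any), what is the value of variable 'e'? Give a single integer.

Step 1: declare c=94 at depth 0
Step 2: declare a=(read c)=94 at depth 0
Step 3: declare e=5 at depth 0
Step 4: declare f=(read e)=5 at depth 0
Step 5: declare b=(read f)=5 at depth 0
Step 6: declare b=12 at depth 0
Step 7: declare a=(read e)=5 at depth 0
Step 8: declare e=(read f)=5 at depth 0
Visible at query point: a=5 b=12 c=94 e=5 f=5

Answer: 5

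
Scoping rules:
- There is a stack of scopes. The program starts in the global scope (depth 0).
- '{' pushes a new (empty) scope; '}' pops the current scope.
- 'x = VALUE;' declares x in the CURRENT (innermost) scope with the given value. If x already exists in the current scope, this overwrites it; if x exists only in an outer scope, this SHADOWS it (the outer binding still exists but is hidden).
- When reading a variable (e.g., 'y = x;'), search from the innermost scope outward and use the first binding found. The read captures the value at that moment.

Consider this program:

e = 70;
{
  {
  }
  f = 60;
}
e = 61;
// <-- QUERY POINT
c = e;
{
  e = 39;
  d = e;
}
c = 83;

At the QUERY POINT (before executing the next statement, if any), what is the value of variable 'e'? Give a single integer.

Answer: 61

Derivation:
Step 1: declare e=70 at depth 0
Step 2: enter scope (depth=1)
Step 3: enter scope (depth=2)
Step 4: exit scope (depth=1)
Step 5: declare f=60 at depth 1
Step 6: exit scope (depth=0)
Step 7: declare e=61 at depth 0
Visible at query point: e=61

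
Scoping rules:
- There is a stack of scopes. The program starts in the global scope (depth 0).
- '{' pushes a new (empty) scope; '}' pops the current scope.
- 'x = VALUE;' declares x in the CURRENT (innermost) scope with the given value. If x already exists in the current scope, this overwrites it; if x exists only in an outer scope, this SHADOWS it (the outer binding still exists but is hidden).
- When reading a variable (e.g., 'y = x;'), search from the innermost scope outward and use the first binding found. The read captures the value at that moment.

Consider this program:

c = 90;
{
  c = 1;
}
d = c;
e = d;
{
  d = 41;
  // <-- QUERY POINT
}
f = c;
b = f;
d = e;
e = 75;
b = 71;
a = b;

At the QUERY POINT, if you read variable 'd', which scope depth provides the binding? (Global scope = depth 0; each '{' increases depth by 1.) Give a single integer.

Step 1: declare c=90 at depth 0
Step 2: enter scope (depth=1)
Step 3: declare c=1 at depth 1
Step 4: exit scope (depth=0)
Step 5: declare d=(read c)=90 at depth 0
Step 6: declare e=(read d)=90 at depth 0
Step 7: enter scope (depth=1)
Step 8: declare d=41 at depth 1
Visible at query point: c=90 d=41 e=90

Answer: 1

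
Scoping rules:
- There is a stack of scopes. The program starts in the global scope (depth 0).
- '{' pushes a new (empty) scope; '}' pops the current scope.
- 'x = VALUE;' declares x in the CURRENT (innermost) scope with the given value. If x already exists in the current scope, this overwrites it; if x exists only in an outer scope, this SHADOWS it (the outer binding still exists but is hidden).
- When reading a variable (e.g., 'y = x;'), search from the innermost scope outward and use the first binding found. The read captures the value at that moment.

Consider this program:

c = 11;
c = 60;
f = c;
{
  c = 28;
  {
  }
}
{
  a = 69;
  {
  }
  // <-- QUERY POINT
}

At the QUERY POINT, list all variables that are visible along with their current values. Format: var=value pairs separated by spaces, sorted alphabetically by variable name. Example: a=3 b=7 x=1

Step 1: declare c=11 at depth 0
Step 2: declare c=60 at depth 0
Step 3: declare f=(read c)=60 at depth 0
Step 4: enter scope (depth=1)
Step 5: declare c=28 at depth 1
Step 6: enter scope (depth=2)
Step 7: exit scope (depth=1)
Step 8: exit scope (depth=0)
Step 9: enter scope (depth=1)
Step 10: declare a=69 at depth 1
Step 11: enter scope (depth=2)
Step 12: exit scope (depth=1)
Visible at query point: a=69 c=60 f=60

Answer: a=69 c=60 f=60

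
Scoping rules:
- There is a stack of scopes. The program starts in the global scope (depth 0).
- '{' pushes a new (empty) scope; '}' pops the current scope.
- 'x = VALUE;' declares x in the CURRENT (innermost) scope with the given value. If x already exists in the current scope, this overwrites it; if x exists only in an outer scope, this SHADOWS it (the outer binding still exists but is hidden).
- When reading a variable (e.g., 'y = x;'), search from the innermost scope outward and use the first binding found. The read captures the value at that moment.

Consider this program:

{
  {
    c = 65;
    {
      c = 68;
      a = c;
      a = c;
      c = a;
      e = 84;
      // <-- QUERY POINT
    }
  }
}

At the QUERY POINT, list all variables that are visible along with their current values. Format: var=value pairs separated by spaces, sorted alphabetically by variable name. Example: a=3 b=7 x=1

Step 1: enter scope (depth=1)
Step 2: enter scope (depth=2)
Step 3: declare c=65 at depth 2
Step 4: enter scope (depth=3)
Step 5: declare c=68 at depth 3
Step 6: declare a=(read c)=68 at depth 3
Step 7: declare a=(read c)=68 at depth 3
Step 8: declare c=(read a)=68 at depth 3
Step 9: declare e=84 at depth 3
Visible at query point: a=68 c=68 e=84

Answer: a=68 c=68 e=84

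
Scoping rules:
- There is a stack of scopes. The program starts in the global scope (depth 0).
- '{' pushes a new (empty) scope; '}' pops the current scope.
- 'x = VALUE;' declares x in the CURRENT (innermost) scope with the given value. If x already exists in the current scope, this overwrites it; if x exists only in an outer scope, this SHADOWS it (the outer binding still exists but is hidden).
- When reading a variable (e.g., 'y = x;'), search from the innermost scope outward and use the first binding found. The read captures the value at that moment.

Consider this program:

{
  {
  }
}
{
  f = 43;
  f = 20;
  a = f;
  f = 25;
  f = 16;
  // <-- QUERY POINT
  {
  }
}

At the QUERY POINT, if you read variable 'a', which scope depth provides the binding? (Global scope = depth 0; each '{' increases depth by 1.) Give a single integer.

Step 1: enter scope (depth=1)
Step 2: enter scope (depth=2)
Step 3: exit scope (depth=1)
Step 4: exit scope (depth=0)
Step 5: enter scope (depth=1)
Step 6: declare f=43 at depth 1
Step 7: declare f=20 at depth 1
Step 8: declare a=(read f)=20 at depth 1
Step 9: declare f=25 at depth 1
Step 10: declare f=16 at depth 1
Visible at query point: a=20 f=16

Answer: 1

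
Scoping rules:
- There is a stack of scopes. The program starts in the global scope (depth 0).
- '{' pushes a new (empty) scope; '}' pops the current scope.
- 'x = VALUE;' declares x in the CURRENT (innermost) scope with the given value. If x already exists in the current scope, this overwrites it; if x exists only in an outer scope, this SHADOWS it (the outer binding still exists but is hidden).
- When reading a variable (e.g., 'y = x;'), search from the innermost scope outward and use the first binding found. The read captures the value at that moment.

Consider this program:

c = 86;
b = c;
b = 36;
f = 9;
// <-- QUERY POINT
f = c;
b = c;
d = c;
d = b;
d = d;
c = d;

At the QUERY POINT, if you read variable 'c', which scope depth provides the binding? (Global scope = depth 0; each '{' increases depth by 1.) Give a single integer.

Answer: 0

Derivation:
Step 1: declare c=86 at depth 0
Step 2: declare b=(read c)=86 at depth 0
Step 3: declare b=36 at depth 0
Step 4: declare f=9 at depth 0
Visible at query point: b=36 c=86 f=9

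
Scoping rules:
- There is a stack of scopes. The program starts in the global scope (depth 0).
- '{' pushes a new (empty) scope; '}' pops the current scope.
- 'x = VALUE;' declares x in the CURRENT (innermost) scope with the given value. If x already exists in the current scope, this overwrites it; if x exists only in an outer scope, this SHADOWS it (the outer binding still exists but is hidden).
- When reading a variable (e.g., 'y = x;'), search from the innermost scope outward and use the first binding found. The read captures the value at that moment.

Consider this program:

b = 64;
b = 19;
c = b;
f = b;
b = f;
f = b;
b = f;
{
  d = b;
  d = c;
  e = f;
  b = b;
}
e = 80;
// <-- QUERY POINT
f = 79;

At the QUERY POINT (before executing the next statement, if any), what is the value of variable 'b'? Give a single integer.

Answer: 19

Derivation:
Step 1: declare b=64 at depth 0
Step 2: declare b=19 at depth 0
Step 3: declare c=(read b)=19 at depth 0
Step 4: declare f=(read b)=19 at depth 0
Step 5: declare b=(read f)=19 at depth 0
Step 6: declare f=(read b)=19 at depth 0
Step 7: declare b=(read f)=19 at depth 0
Step 8: enter scope (depth=1)
Step 9: declare d=(read b)=19 at depth 1
Step 10: declare d=(read c)=19 at depth 1
Step 11: declare e=(read f)=19 at depth 1
Step 12: declare b=(read b)=19 at depth 1
Step 13: exit scope (depth=0)
Step 14: declare e=80 at depth 0
Visible at query point: b=19 c=19 e=80 f=19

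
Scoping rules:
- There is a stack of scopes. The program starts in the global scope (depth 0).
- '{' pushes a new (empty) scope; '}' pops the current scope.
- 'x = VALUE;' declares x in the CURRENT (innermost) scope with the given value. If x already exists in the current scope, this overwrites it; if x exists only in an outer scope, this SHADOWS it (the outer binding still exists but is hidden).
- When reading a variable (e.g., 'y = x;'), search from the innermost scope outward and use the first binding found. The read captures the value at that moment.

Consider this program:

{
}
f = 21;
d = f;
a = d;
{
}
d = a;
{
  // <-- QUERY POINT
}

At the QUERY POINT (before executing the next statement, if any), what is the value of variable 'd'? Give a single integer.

Answer: 21

Derivation:
Step 1: enter scope (depth=1)
Step 2: exit scope (depth=0)
Step 3: declare f=21 at depth 0
Step 4: declare d=(read f)=21 at depth 0
Step 5: declare a=(read d)=21 at depth 0
Step 6: enter scope (depth=1)
Step 7: exit scope (depth=0)
Step 8: declare d=(read a)=21 at depth 0
Step 9: enter scope (depth=1)
Visible at query point: a=21 d=21 f=21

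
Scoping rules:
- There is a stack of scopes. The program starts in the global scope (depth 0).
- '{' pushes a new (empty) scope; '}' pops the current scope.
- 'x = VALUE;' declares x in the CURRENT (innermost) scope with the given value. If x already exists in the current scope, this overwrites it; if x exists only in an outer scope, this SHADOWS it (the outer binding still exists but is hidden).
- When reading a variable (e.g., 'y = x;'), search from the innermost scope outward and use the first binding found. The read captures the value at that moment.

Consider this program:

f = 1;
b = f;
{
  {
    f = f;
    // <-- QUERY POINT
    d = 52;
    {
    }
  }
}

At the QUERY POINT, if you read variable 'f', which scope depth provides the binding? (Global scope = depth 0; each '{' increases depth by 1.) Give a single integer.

Answer: 2

Derivation:
Step 1: declare f=1 at depth 0
Step 2: declare b=(read f)=1 at depth 0
Step 3: enter scope (depth=1)
Step 4: enter scope (depth=2)
Step 5: declare f=(read f)=1 at depth 2
Visible at query point: b=1 f=1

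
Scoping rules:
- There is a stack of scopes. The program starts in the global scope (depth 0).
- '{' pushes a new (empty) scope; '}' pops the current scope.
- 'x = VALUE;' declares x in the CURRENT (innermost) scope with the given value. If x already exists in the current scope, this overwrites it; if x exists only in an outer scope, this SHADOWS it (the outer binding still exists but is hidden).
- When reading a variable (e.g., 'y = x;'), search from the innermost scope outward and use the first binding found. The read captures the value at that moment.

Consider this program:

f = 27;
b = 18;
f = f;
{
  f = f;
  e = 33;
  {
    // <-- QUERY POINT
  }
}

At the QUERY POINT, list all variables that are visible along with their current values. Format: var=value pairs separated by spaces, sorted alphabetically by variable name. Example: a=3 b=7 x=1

Step 1: declare f=27 at depth 0
Step 2: declare b=18 at depth 0
Step 3: declare f=(read f)=27 at depth 0
Step 4: enter scope (depth=1)
Step 5: declare f=(read f)=27 at depth 1
Step 6: declare e=33 at depth 1
Step 7: enter scope (depth=2)
Visible at query point: b=18 e=33 f=27

Answer: b=18 e=33 f=27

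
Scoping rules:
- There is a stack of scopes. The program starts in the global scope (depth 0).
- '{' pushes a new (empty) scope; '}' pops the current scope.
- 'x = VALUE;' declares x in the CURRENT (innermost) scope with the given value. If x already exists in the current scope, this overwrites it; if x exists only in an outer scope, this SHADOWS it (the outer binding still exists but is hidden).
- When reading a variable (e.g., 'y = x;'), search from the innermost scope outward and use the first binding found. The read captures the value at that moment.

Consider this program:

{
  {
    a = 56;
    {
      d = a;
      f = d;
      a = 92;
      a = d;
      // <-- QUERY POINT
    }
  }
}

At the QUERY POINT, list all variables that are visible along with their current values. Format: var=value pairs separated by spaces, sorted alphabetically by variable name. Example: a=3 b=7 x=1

Step 1: enter scope (depth=1)
Step 2: enter scope (depth=2)
Step 3: declare a=56 at depth 2
Step 4: enter scope (depth=3)
Step 5: declare d=(read a)=56 at depth 3
Step 6: declare f=(read d)=56 at depth 3
Step 7: declare a=92 at depth 3
Step 8: declare a=(read d)=56 at depth 3
Visible at query point: a=56 d=56 f=56

Answer: a=56 d=56 f=56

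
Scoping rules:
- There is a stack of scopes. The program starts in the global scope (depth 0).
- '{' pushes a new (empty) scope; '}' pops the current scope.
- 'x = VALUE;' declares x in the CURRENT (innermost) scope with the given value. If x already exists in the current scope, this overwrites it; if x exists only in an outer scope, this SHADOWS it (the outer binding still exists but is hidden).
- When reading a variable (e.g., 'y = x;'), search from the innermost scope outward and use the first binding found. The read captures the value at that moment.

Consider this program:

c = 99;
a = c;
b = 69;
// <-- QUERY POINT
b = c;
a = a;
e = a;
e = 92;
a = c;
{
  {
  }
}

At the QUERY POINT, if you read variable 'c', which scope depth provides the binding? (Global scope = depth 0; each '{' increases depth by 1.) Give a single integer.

Step 1: declare c=99 at depth 0
Step 2: declare a=(read c)=99 at depth 0
Step 3: declare b=69 at depth 0
Visible at query point: a=99 b=69 c=99

Answer: 0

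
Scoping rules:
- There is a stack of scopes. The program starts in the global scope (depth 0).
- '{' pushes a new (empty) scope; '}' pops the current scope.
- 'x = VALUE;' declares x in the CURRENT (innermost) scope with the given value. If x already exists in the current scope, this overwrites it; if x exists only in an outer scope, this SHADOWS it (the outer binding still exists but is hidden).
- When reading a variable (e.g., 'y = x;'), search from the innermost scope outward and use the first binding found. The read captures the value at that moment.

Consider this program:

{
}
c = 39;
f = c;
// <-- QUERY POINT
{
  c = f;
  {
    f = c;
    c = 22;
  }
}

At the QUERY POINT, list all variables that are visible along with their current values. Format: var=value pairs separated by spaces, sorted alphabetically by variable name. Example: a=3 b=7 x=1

Answer: c=39 f=39

Derivation:
Step 1: enter scope (depth=1)
Step 2: exit scope (depth=0)
Step 3: declare c=39 at depth 0
Step 4: declare f=(read c)=39 at depth 0
Visible at query point: c=39 f=39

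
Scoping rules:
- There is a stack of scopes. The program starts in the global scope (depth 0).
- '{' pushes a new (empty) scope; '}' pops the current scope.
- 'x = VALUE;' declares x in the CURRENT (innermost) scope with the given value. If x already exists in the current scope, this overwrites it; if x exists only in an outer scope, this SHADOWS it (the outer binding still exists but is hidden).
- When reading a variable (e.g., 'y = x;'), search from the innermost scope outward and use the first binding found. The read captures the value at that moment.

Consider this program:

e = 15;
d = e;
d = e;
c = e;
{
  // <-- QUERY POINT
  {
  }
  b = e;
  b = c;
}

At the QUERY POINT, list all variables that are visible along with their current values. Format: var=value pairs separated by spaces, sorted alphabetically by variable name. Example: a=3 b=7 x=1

Answer: c=15 d=15 e=15

Derivation:
Step 1: declare e=15 at depth 0
Step 2: declare d=(read e)=15 at depth 0
Step 3: declare d=(read e)=15 at depth 0
Step 4: declare c=(read e)=15 at depth 0
Step 5: enter scope (depth=1)
Visible at query point: c=15 d=15 e=15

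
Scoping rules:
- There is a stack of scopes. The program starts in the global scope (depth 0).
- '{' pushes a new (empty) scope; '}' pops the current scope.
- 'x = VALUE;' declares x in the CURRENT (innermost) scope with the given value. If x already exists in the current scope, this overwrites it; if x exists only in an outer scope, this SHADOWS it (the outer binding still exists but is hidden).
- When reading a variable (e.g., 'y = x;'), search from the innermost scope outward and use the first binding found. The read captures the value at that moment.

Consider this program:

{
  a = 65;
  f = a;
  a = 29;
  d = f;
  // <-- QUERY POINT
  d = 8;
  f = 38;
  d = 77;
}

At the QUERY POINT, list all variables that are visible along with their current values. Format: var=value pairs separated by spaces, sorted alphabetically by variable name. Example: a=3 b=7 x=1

Step 1: enter scope (depth=1)
Step 2: declare a=65 at depth 1
Step 3: declare f=(read a)=65 at depth 1
Step 4: declare a=29 at depth 1
Step 5: declare d=(read f)=65 at depth 1
Visible at query point: a=29 d=65 f=65

Answer: a=29 d=65 f=65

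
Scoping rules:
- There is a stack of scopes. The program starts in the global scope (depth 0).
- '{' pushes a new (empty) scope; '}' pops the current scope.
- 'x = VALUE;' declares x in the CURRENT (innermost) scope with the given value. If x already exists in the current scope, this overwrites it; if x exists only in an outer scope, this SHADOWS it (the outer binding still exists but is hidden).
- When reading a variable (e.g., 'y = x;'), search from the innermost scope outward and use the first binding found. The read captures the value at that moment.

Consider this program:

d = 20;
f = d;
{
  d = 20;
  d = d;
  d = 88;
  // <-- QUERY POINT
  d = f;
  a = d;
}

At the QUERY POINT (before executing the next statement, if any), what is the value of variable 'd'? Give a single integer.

Step 1: declare d=20 at depth 0
Step 2: declare f=(read d)=20 at depth 0
Step 3: enter scope (depth=1)
Step 4: declare d=20 at depth 1
Step 5: declare d=(read d)=20 at depth 1
Step 6: declare d=88 at depth 1
Visible at query point: d=88 f=20

Answer: 88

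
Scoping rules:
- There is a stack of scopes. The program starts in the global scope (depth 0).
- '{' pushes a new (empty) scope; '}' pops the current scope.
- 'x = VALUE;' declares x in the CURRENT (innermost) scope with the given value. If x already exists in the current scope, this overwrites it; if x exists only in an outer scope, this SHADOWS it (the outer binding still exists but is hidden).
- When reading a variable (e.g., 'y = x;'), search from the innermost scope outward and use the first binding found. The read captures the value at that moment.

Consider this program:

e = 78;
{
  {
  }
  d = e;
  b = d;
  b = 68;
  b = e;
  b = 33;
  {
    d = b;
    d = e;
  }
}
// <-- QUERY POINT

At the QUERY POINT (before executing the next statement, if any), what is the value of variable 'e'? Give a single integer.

Answer: 78

Derivation:
Step 1: declare e=78 at depth 0
Step 2: enter scope (depth=1)
Step 3: enter scope (depth=2)
Step 4: exit scope (depth=1)
Step 5: declare d=(read e)=78 at depth 1
Step 6: declare b=(read d)=78 at depth 1
Step 7: declare b=68 at depth 1
Step 8: declare b=(read e)=78 at depth 1
Step 9: declare b=33 at depth 1
Step 10: enter scope (depth=2)
Step 11: declare d=(read b)=33 at depth 2
Step 12: declare d=(read e)=78 at depth 2
Step 13: exit scope (depth=1)
Step 14: exit scope (depth=0)
Visible at query point: e=78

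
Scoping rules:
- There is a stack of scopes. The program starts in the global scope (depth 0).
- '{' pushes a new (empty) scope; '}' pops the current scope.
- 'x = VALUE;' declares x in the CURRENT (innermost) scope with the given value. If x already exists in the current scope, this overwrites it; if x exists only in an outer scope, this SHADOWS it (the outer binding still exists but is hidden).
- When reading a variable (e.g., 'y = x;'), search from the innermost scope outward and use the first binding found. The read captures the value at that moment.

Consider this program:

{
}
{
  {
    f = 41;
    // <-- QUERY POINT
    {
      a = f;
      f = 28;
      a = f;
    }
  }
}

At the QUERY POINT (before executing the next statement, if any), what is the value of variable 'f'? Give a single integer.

Step 1: enter scope (depth=1)
Step 2: exit scope (depth=0)
Step 3: enter scope (depth=1)
Step 4: enter scope (depth=2)
Step 5: declare f=41 at depth 2
Visible at query point: f=41

Answer: 41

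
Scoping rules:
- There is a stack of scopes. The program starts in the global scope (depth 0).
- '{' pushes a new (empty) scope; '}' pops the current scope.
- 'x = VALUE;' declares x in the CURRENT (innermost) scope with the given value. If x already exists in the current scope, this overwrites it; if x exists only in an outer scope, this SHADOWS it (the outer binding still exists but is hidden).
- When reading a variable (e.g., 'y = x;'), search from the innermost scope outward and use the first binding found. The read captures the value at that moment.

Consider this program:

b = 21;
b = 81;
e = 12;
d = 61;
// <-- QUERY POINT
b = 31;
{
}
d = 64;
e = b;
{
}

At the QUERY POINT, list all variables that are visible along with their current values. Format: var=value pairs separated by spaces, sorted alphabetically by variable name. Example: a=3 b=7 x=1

Answer: b=81 d=61 e=12

Derivation:
Step 1: declare b=21 at depth 0
Step 2: declare b=81 at depth 0
Step 3: declare e=12 at depth 0
Step 4: declare d=61 at depth 0
Visible at query point: b=81 d=61 e=12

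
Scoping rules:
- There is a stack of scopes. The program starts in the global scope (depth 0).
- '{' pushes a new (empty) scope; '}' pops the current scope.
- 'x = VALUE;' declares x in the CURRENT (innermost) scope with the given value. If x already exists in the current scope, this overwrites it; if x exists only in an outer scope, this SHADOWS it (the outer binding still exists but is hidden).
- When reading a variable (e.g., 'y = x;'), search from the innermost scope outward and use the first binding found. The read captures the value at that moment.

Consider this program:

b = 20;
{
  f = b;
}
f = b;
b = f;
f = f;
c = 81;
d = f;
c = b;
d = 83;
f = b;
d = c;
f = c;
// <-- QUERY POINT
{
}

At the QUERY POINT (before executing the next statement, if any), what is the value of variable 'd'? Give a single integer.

Step 1: declare b=20 at depth 0
Step 2: enter scope (depth=1)
Step 3: declare f=(read b)=20 at depth 1
Step 4: exit scope (depth=0)
Step 5: declare f=(read b)=20 at depth 0
Step 6: declare b=(read f)=20 at depth 0
Step 7: declare f=(read f)=20 at depth 0
Step 8: declare c=81 at depth 0
Step 9: declare d=(read f)=20 at depth 0
Step 10: declare c=(read b)=20 at depth 0
Step 11: declare d=83 at depth 0
Step 12: declare f=(read b)=20 at depth 0
Step 13: declare d=(read c)=20 at depth 0
Step 14: declare f=(read c)=20 at depth 0
Visible at query point: b=20 c=20 d=20 f=20

Answer: 20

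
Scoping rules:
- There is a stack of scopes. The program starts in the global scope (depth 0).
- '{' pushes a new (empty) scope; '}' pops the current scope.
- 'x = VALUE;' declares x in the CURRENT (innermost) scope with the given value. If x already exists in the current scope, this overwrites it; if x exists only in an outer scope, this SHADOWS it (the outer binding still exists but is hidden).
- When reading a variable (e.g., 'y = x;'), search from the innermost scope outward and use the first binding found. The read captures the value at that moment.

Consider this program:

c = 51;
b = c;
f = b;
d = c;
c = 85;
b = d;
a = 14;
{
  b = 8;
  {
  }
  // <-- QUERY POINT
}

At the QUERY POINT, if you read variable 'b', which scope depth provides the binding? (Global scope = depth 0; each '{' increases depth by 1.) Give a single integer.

Answer: 1

Derivation:
Step 1: declare c=51 at depth 0
Step 2: declare b=(read c)=51 at depth 0
Step 3: declare f=(read b)=51 at depth 0
Step 4: declare d=(read c)=51 at depth 0
Step 5: declare c=85 at depth 0
Step 6: declare b=(read d)=51 at depth 0
Step 7: declare a=14 at depth 0
Step 8: enter scope (depth=1)
Step 9: declare b=8 at depth 1
Step 10: enter scope (depth=2)
Step 11: exit scope (depth=1)
Visible at query point: a=14 b=8 c=85 d=51 f=51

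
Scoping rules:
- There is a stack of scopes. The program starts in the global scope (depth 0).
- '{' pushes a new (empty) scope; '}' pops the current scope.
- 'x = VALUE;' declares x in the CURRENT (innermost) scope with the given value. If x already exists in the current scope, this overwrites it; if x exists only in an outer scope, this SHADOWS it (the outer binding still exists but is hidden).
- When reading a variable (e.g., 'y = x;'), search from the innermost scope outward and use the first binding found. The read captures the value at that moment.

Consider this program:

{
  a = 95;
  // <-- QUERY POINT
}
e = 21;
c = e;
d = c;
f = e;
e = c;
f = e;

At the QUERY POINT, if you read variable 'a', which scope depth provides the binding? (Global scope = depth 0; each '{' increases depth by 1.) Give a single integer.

Step 1: enter scope (depth=1)
Step 2: declare a=95 at depth 1
Visible at query point: a=95

Answer: 1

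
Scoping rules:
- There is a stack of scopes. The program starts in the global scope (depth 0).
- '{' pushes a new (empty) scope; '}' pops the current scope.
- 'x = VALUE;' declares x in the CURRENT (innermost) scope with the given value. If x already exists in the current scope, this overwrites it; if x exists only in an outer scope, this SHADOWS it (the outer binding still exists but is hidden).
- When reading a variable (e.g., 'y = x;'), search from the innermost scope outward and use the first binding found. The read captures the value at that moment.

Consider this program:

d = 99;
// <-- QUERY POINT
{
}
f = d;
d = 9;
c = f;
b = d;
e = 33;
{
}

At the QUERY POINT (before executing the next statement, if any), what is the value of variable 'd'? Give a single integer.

Answer: 99

Derivation:
Step 1: declare d=99 at depth 0
Visible at query point: d=99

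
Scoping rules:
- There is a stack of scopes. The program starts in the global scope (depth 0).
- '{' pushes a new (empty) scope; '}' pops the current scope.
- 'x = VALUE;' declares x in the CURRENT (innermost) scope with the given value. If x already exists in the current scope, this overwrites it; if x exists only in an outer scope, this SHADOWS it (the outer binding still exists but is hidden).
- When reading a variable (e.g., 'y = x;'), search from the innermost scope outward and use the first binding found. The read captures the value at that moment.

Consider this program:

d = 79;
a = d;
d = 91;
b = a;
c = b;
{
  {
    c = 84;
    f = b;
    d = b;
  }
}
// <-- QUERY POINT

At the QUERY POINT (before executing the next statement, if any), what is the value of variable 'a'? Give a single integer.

Step 1: declare d=79 at depth 0
Step 2: declare a=(read d)=79 at depth 0
Step 3: declare d=91 at depth 0
Step 4: declare b=(read a)=79 at depth 0
Step 5: declare c=(read b)=79 at depth 0
Step 6: enter scope (depth=1)
Step 7: enter scope (depth=2)
Step 8: declare c=84 at depth 2
Step 9: declare f=(read b)=79 at depth 2
Step 10: declare d=(read b)=79 at depth 2
Step 11: exit scope (depth=1)
Step 12: exit scope (depth=0)
Visible at query point: a=79 b=79 c=79 d=91

Answer: 79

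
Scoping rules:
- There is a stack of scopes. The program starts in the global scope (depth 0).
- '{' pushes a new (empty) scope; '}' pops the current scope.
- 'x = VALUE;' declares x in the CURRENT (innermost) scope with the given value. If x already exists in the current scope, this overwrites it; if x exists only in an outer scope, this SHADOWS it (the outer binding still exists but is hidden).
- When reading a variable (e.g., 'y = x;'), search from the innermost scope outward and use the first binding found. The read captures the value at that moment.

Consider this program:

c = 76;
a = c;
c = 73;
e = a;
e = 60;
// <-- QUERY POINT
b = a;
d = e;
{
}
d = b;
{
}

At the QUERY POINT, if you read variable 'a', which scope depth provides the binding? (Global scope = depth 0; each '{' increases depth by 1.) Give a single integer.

Answer: 0

Derivation:
Step 1: declare c=76 at depth 0
Step 2: declare a=(read c)=76 at depth 0
Step 3: declare c=73 at depth 0
Step 4: declare e=(read a)=76 at depth 0
Step 5: declare e=60 at depth 0
Visible at query point: a=76 c=73 e=60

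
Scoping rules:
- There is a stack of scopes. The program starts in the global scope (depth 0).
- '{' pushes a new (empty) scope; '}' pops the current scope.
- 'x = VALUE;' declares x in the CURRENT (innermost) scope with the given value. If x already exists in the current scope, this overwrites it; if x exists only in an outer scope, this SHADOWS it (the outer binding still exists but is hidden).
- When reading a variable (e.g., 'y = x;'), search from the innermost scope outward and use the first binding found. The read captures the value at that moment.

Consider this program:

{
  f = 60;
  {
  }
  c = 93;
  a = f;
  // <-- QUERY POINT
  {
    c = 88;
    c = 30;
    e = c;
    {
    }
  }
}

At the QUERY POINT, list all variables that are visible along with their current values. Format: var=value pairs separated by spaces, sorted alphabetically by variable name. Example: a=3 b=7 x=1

Answer: a=60 c=93 f=60

Derivation:
Step 1: enter scope (depth=1)
Step 2: declare f=60 at depth 1
Step 3: enter scope (depth=2)
Step 4: exit scope (depth=1)
Step 5: declare c=93 at depth 1
Step 6: declare a=(read f)=60 at depth 1
Visible at query point: a=60 c=93 f=60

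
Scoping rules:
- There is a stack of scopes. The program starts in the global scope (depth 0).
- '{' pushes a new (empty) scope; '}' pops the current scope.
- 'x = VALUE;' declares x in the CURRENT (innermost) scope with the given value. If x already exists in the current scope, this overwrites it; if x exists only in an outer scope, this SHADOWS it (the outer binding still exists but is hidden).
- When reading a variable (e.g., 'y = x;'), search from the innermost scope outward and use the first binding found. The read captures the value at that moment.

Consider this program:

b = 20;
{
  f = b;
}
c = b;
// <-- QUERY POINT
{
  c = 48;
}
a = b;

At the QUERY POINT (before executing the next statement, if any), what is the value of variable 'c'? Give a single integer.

Step 1: declare b=20 at depth 0
Step 2: enter scope (depth=1)
Step 3: declare f=(read b)=20 at depth 1
Step 4: exit scope (depth=0)
Step 5: declare c=(read b)=20 at depth 0
Visible at query point: b=20 c=20

Answer: 20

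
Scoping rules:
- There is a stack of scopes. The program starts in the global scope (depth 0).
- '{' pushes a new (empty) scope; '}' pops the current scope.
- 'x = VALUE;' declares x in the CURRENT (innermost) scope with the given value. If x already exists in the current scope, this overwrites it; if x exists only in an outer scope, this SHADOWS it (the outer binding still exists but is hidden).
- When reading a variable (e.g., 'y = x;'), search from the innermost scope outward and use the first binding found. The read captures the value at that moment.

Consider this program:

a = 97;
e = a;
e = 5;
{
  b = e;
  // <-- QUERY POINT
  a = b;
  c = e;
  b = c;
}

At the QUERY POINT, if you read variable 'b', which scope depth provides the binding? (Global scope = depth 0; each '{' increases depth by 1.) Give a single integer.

Step 1: declare a=97 at depth 0
Step 2: declare e=(read a)=97 at depth 0
Step 3: declare e=5 at depth 0
Step 4: enter scope (depth=1)
Step 5: declare b=(read e)=5 at depth 1
Visible at query point: a=97 b=5 e=5

Answer: 1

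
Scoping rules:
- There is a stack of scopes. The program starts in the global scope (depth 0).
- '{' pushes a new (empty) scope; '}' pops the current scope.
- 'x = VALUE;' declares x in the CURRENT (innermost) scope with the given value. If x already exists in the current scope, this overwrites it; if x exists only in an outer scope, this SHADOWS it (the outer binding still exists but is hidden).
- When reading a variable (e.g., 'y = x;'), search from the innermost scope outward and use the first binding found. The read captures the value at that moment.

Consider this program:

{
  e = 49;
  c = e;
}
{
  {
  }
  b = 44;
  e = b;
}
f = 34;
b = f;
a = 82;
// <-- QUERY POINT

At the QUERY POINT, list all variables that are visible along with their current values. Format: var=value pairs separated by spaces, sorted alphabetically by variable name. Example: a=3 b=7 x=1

Step 1: enter scope (depth=1)
Step 2: declare e=49 at depth 1
Step 3: declare c=(read e)=49 at depth 1
Step 4: exit scope (depth=0)
Step 5: enter scope (depth=1)
Step 6: enter scope (depth=2)
Step 7: exit scope (depth=1)
Step 8: declare b=44 at depth 1
Step 9: declare e=(read b)=44 at depth 1
Step 10: exit scope (depth=0)
Step 11: declare f=34 at depth 0
Step 12: declare b=(read f)=34 at depth 0
Step 13: declare a=82 at depth 0
Visible at query point: a=82 b=34 f=34

Answer: a=82 b=34 f=34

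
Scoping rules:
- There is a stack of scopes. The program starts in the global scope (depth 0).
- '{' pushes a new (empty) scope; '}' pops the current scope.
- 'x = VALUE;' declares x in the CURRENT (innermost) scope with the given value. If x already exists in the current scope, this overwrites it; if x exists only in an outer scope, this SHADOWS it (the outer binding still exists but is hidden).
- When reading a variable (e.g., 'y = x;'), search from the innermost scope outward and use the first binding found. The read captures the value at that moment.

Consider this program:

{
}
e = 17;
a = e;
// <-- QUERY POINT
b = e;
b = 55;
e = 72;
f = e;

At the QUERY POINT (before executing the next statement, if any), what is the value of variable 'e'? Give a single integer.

Answer: 17

Derivation:
Step 1: enter scope (depth=1)
Step 2: exit scope (depth=0)
Step 3: declare e=17 at depth 0
Step 4: declare a=(read e)=17 at depth 0
Visible at query point: a=17 e=17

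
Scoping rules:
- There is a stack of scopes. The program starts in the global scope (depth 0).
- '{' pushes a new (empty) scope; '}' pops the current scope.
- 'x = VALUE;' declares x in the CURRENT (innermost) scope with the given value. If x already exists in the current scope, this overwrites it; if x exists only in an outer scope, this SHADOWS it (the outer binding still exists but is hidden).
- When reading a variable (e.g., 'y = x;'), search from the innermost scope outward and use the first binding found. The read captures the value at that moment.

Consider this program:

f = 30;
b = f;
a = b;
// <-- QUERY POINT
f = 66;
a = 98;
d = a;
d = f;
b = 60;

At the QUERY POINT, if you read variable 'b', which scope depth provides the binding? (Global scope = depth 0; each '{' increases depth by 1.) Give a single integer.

Step 1: declare f=30 at depth 0
Step 2: declare b=(read f)=30 at depth 0
Step 3: declare a=(read b)=30 at depth 0
Visible at query point: a=30 b=30 f=30

Answer: 0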